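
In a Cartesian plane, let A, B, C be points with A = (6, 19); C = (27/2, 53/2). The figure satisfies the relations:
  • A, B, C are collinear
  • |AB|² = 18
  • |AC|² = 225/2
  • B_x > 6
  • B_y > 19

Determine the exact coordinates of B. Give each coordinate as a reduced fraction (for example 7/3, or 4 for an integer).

B = (9, 22)

1. B_x = 9  [[A, B, C are collinear ⇒ 15/2x-15/2y+195/2=0] ∩ [|B−(6, 19)|²=18]]
2. B_y = 22  [[A, B, C are collinear ⇒ 15/2x-15/2y+195/2=0] ∩ [|B−(6, 19)|²=18]]
   so B = (9, 22)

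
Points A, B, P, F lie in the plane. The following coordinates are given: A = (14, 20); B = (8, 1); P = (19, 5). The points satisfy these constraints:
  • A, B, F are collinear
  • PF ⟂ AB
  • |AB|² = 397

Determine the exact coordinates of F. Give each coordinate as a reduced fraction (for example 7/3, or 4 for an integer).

F = (4028/397, 3095/397)

1. F_x = 4028/397  [[A, B, F are collinear ⇒ 19x-6y-146=0] ∩ [PF ⟂ AB ⇒ -6x-19y+209=0]]
2. F_y = 3095/397  [[A, B, F are collinear ⇒ 19x-6y-146=0] ∩ [PF ⟂ AB ⇒ -6x-19y+209=0]]
   so F = (4028/397, 3095/397)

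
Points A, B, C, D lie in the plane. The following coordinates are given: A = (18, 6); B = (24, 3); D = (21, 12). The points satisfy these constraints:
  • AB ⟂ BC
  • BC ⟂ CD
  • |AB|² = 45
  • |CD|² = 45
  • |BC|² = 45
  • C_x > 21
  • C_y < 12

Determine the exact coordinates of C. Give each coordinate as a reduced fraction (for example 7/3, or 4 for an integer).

1. C_x = 27  [[AB ⟂ BC ⇒ 6x-3y-135=0] ∩ [|C−(21, 12)|²=45]]
2. C_y = 9  [[AB ⟂ BC ⇒ 6x-3y-135=0] ∩ [|C−(21, 12)|²=45]]
   so C = (27, 9)

C = (27, 9)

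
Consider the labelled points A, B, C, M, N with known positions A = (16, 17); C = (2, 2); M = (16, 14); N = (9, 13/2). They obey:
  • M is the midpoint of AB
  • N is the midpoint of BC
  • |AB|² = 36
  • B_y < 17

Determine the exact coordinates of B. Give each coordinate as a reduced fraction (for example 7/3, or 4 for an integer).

1. B_x = 16  [B = 2·M−A = 2·(16, 14)−(16, 17)]
2. B_y = 11  [B = 2·M−A = 2·(16, 14)−(16, 17)]
   so B = (16, 11)

B = (16, 11)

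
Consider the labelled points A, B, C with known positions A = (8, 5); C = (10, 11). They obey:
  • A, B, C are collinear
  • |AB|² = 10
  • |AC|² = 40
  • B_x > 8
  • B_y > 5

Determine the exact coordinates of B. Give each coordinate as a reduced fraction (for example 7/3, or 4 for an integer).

B = (9, 8)

1. B_x = 9  [[A, B, C are collinear ⇒ 6x-2y-38=0] ∩ [|B−(8, 5)|²=10]]
2. B_y = 8  [[A, B, C are collinear ⇒ 6x-2y-38=0] ∩ [|B−(8, 5)|²=10]]
   so B = (9, 8)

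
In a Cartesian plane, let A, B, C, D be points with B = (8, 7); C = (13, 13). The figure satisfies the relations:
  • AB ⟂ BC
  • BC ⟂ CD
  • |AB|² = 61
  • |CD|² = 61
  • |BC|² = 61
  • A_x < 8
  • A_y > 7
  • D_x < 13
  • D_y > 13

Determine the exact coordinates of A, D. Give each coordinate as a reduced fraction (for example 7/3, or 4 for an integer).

A = (2, 12)
D = (7, 18)

1. A_x = 2  [[AB ⟂ BC ⇒ -5x-6y+82=0] ∩ [|A−(8, 7)|²=61]]
2. A_y = 12  [[AB ⟂ BC ⇒ -5x-6y+82=0] ∩ [|A−(8, 7)|²=61]]
   so A = (2, 12)
3. D_x = 7  [[BC ⟂ CD ⇒ 5x+6y-143=0] ∩ [|D−(13, 13)|²=61]]
4. D_y = 18  [[BC ⟂ CD ⇒ 5x+6y-143=0] ∩ [|D−(13, 13)|²=61]]
   so D = (7, 18)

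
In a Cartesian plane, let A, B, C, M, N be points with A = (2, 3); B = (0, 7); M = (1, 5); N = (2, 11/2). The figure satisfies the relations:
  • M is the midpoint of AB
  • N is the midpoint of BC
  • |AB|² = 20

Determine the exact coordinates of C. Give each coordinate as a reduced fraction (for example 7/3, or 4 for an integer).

C = (4, 4)

1. C_x = 4  [C = 2·N−B = 2·(2, 11/2)−(0, 7)]
2. C_y = 4  [C = 2·N−B = 2·(2, 11/2)−(0, 7)]
   so C = (4, 4)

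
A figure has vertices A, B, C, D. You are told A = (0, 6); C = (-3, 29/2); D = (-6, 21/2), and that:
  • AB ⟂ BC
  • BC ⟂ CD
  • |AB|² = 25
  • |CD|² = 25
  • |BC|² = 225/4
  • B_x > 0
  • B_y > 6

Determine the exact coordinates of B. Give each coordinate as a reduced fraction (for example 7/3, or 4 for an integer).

B = (3, 10)

1. B_x = 3  [[BC ⟂ CD ⇒ 3x+4y-49=0] ∩ [|B−(0, 6)|²=25]]
2. B_y = 10  [[BC ⟂ CD ⇒ 3x+4y-49=0] ∩ [|B−(0, 6)|²=25]]
   so B = (3, 10)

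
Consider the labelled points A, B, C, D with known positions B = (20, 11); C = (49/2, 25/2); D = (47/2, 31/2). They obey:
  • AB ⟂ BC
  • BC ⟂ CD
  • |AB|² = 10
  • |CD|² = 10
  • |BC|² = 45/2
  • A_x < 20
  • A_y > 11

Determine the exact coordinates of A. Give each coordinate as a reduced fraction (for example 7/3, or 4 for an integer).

A = (19, 14)

1. A_x = 19  [[AB ⟂ BC ⇒ -9/2x-3/2y+213/2=0] ∩ [|A−(20, 11)|²=10]]
2. A_y = 14  [[AB ⟂ BC ⇒ -9/2x-3/2y+213/2=0] ∩ [|A−(20, 11)|²=10]]
   so A = (19, 14)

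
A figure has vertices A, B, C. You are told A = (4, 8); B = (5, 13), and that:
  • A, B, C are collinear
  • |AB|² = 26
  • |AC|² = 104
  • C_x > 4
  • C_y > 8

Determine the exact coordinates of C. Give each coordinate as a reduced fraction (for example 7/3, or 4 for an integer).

1. C_x = 6  [[A, B, C are collinear ⇒ -5x+1y+12=0] ∩ [|C−(4, 8)|²=104]]
2. C_y = 18  [[A, B, C are collinear ⇒ -5x+1y+12=0] ∩ [|C−(4, 8)|²=104]]
   so C = (6, 18)

C = (6, 18)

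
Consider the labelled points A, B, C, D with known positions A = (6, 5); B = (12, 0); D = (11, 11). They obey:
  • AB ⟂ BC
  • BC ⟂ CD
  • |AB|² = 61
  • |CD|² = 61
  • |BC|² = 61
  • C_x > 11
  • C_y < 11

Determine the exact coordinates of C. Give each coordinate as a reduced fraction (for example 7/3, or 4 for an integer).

C = (17, 6)

1. C_x = 17  [[AB ⟂ BC ⇒ 6x-5y-72=0] ∩ [|C−(11, 11)|²=61]]
2. C_y = 6  [[AB ⟂ BC ⇒ 6x-5y-72=0] ∩ [|C−(11, 11)|²=61]]
   so C = (17, 6)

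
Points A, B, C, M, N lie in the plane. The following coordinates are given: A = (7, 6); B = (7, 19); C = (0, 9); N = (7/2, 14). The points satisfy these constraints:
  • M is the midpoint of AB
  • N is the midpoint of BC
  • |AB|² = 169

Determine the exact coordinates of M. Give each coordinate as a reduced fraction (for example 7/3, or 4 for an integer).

M = (7, 25/2)

1. M_x = 7  [2·M = A+B = (7, 6)+(7, 19)]
2. M_y = 25/2  [2·M = A+B = (7, 6)+(7, 19)]
   so M = (7, 25/2)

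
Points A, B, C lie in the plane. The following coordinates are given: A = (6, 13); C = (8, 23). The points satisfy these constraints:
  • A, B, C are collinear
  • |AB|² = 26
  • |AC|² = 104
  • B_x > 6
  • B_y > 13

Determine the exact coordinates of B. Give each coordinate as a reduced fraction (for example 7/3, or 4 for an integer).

1. B_x = 7  [[A, B, C are collinear ⇒ 10x-2y-34=0] ∩ [|B−(6, 13)|²=26]]
2. B_y = 18  [[A, B, C are collinear ⇒ 10x-2y-34=0] ∩ [|B−(6, 13)|²=26]]
   so B = (7, 18)

B = (7, 18)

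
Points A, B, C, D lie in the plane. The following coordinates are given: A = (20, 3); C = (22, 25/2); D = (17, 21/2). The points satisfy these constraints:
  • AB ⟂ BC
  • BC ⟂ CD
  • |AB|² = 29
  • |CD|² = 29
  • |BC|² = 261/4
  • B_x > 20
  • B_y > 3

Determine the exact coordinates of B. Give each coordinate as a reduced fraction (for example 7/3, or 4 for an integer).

B = (25, 5)

1. B_x = 25  [[BC ⟂ CD ⇒ 5x+2y-135=0] ∩ [|B−(20, 3)|²=29]]
2. B_y = 5  [[BC ⟂ CD ⇒ 5x+2y-135=0] ∩ [|B−(20, 3)|²=29]]
   so B = (25, 5)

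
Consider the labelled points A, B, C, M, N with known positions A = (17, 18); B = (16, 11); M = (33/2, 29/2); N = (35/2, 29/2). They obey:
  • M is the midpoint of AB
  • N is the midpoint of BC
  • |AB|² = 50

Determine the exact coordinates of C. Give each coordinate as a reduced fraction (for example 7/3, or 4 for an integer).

1. C_x = 19  [C = 2·N−B = 2·(35/2, 29/2)−(16, 11)]
2. C_y = 18  [C = 2·N−B = 2·(35/2, 29/2)−(16, 11)]
   so C = (19, 18)

C = (19, 18)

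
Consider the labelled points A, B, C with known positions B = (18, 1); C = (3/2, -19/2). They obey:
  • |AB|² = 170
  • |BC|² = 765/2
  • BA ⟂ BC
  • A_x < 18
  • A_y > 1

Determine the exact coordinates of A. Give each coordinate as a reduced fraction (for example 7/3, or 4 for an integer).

1. A_x = 11  [[BA ⟂ BC ⇒ -33/2x-21/2y+615/2=0] ∩ [|A−(18, 1)|²=170]]
2. A_y = 12  [[BA ⟂ BC ⇒ -33/2x-21/2y+615/2=0] ∩ [|A−(18, 1)|²=170]]
   so A = (11, 12)

A = (11, 12)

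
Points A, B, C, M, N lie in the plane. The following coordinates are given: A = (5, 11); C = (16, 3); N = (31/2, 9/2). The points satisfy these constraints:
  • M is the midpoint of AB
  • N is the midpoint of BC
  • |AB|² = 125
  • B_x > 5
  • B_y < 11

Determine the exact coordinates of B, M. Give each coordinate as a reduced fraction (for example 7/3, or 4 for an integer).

B = (15, 6)
M = (10, 17/2)

1. B_x = 15  [B = 2·N−C = 2·(31/2, 9/2)−(16, 3)]
2. B_y = 6  [B = 2·N−C = 2·(31/2, 9/2)−(16, 3)]
   so B = (15, 6)
3. M_x = 10  [2·M = A+B = (5, 11)+(15, 6)]
4. M_y = 17/2  [2·M = A+B = (5, 11)+(15, 6)]
   so M = (10, 17/2)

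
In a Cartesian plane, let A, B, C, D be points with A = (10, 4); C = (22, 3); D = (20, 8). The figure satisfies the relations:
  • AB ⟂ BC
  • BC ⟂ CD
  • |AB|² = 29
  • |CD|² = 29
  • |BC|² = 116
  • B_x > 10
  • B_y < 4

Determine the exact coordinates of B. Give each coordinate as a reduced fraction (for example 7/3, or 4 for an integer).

1. B_x = 12  [[BC ⟂ CD ⇒ 2x-5y-29=0] ∩ [|B−(10, 4)|²=29]]
2. B_y = -1  [[BC ⟂ CD ⇒ 2x-5y-29=0] ∩ [|B−(10, 4)|²=29]]
   so B = (12, -1)

B = (12, -1)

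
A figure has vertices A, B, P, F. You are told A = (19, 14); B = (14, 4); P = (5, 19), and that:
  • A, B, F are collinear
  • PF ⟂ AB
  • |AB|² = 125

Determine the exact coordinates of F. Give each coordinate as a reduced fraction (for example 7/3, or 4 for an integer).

1. F_x = 91/5  [[A, B, F are collinear ⇒ 10x-5y-120=0] ∩ [PF ⟂ AB ⇒ -5x-10y+215=0]]
2. F_y = 62/5  [[A, B, F are collinear ⇒ 10x-5y-120=0] ∩ [PF ⟂ AB ⇒ -5x-10y+215=0]]
   so F = (91/5, 62/5)

F = (91/5, 62/5)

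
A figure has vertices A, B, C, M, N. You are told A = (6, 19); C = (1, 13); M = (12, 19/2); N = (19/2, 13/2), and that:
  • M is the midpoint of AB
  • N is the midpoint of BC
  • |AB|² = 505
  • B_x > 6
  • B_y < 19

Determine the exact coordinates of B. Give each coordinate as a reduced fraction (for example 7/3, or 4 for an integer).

B = (18, 0)

1. B_x = 18  [B = 2·M−A = 2·(12, 19/2)−(6, 19)]
2. B_y = 0  [B = 2·M−A = 2·(12, 19/2)−(6, 19)]
   so B = (18, 0)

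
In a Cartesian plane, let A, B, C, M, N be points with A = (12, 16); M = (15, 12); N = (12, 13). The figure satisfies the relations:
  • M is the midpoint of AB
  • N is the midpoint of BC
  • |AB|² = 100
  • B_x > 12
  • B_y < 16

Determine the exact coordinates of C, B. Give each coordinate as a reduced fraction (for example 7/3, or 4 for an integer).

1. B_x = 18  [B = 2·M−A = 2·(15, 12)−(12, 16)]
2. B_y = 8  [B = 2·M−A = 2·(15, 12)−(12, 16)]
   so B = (18, 8)
3. C_x = 6  [C = 2·N−B = 2·(12, 13)−(18, 8)]
4. C_y = 18  [C = 2·N−B = 2·(12, 13)−(18, 8)]
   so C = (6, 18)

C = (6, 18)
B = (18, 8)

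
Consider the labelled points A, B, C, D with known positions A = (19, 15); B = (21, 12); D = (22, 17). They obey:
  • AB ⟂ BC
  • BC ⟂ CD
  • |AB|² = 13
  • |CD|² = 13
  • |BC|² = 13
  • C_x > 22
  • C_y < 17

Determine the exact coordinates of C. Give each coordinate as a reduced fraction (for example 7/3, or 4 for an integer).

1. C_x = 24  [[AB ⟂ BC ⇒ 2x-3y-6=0] ∩ [|C−(22, 17)|²=13]]
2. C_y = 14  [[AB ⟂ BC ⇒ 2x-3y-6=0] ∩ [|C−(22, 17)|²=13]]
   so C = (24, 14)

C = (24, 14)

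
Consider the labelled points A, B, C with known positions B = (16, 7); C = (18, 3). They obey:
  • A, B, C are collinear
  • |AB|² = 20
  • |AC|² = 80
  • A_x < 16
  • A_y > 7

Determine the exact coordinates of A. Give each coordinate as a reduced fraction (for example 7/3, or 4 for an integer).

A = (14, 11)

1. A_x = 14  [[A, B, C are collinear ⇒ 4x+2y-78=0] ∩ [|A−(16, 7)|²=20]]
2. A_y = 11  [[A, B, C are collinear ⇒ 4x+2y-78=0] ∩ [|A−(16, 7)|²=20]]
   so A = (14, 11)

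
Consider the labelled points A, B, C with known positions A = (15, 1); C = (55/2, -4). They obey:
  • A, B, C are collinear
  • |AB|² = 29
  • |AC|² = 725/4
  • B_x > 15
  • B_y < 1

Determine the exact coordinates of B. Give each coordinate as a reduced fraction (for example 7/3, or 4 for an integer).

1. B_x = 20  [[A, B, C are collinear ⇒ -5x-25/2y+175/2=0] ∩ [|B−(15, 1)|²=29]]
2. B_y = -1  [[A, B, C are collinear ⇒ -5x-25/2y+175/2=0] ∩ [|B−(15, 1)|²=29]]
   so B = (20, -1)

B = (20, -1)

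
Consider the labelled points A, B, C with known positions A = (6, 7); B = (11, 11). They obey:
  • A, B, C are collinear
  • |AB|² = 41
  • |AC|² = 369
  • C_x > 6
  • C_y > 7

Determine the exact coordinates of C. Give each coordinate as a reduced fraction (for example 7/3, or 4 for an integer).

C = (21, 19)

1. C_x = 21  [[A, B, C are collinear ⇒ -4x+5y-11=0] ∩ [|C−(6, 7)|²=369]]
2. C_y = 19  [[A, B, C are collinear ⇒ -4x+5y-11=0] ∩ [|C−(6, 7)|²=369]]
   so C = (21, 19)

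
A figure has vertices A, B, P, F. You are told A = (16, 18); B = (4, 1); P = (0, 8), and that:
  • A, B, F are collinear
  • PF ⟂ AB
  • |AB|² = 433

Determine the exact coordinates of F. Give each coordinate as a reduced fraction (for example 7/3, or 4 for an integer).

F = (2584/433, 1640/433)

1. F_x = 2584/433  [[A, B, F are collinear ⇒ 17x-12y-56=0] ∩ [PF ⟂ AB ⇒ -12x-17y+136=0]]
2. F_y = 1640/433  [[A, B, F are collinear ⇒ 17x-12y-56=0] ∩ [PF ⟂ AB ⇒ -12x-17y+136=0]]
   so F = (2584/433, 1640/433)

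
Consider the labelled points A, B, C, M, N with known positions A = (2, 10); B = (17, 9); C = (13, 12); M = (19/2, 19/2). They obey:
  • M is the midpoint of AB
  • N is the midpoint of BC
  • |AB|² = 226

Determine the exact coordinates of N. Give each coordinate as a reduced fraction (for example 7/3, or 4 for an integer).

N = (15, 21/2)

1. N_x = 15  [2·N = B+C = (17, 9)+(13, 12)]
2. N_y = 21/2  [2·N = B+C = (17, 9)+(13, 12)]
   so N = (15, 21/2)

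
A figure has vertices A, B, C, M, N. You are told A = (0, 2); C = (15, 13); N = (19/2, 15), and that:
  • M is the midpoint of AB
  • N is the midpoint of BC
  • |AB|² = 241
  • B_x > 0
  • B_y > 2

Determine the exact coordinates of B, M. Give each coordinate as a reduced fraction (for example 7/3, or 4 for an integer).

B = (4, 17)
M = (2, 19/2)

1. B_x = 4  [B = 2·N−C = 2·(19/2, 15)−(15, 13)]
2. B_y = 17  [B = 2·N−C = 2·(19/2, 15)−(15, 13)]
   so B = (4, 17)
3. M_x = 2  [2·M = A+B = (0, 2)+(4, 17)]
4. M_y = 19/2  [2·M = A+B = (0, 2)+(4, 17)]
   so M = (2, 19/2)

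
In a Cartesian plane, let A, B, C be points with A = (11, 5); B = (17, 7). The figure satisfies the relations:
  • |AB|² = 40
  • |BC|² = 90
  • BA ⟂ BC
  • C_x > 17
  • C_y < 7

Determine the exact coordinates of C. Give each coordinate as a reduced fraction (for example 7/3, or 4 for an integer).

C = (20, -2)

1. C_x = 20  [[BA ⟂ BC ⇒ -6x-2y+116=0] ∩ [|C−(17, 7)|²=90]]
2. C_y = -2  [[BA ⟂ BC ⇒ -6x-2y+116=0] ∩ [|C−(17, 7)|²=90]]
   so C = (20, -2)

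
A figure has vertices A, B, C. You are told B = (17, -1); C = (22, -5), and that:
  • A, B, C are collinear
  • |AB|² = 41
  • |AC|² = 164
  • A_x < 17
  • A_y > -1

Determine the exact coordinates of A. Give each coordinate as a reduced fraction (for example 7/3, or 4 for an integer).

1. A_x = 12  [[A, B, C are collinear ⇒ 4x+5y-63=0] ∩ [|A−(17, -1)|²=41]]
2. A_y = 3  [[A, B, C are collinear ⇒ 4x+5y-63=0] ∩ [|A−(17, -1)|²=41]]
   so A = (12, 3)

A = (12, 3)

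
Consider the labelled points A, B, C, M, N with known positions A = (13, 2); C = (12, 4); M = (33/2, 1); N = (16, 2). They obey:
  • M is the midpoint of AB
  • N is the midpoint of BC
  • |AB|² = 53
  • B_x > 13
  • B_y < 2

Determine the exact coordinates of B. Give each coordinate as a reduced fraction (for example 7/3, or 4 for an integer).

1. B_x = 20  [B = 2·M−A = 2·(33/2, 1)−(13, 2)]
2. B_y = 0  [B = 2·M−A = 2·(33/2, 1)−(13, 2)]
   so B = (20, 0)

B = (20, 0)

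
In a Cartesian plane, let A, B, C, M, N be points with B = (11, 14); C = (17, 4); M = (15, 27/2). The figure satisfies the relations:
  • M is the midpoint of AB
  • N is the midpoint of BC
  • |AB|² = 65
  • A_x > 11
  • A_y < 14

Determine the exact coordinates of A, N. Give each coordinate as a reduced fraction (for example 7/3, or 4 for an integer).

1. A_x = 19  [A = 2·M−B = 2·(15, 27/2)−(11, 14)]
2. A_y = 13  [A = 2·M−B = 2·(15, 27/2)−(11, 14)]
   so A = (19, 13)
3. N_x = 14  [2·N = B+C = (11, 14)+(17, 4)]
4. N_y = 9  [2·N = B+C = (11, 14)+(17, 4)]
   so N = (14, 9)

A = (19, 13)
N = (14, 9)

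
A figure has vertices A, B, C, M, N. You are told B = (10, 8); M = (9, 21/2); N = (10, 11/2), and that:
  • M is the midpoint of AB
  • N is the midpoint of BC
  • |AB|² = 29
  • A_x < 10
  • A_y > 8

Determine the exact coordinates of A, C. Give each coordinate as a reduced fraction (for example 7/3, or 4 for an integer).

1. A_x = 8  [A = 2·M−B = 2·(9, 21/2)−(10, 8)]
2. A_y = 13  [A = 2·M−B = 2·(9, 21/2)−(10, 8)]
   so A = (8, 13)
3. C_x = 10  [C = 2·N−B = 2·(10, 11/2)−(10, 8)]
4. C_y = 3  [C = 2·N−B = 2·(10, 11/2)−(10, 8)]
   so C = (10, 3)

A = (8, 13)
C = (10, 3)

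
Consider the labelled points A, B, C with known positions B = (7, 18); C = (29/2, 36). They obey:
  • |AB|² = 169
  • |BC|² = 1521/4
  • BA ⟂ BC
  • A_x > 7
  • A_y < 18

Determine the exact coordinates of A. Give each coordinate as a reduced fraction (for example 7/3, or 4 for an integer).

1. A_x = 19  [[BA ⟂ BC ⇒ 15/2x+18y-753/2=0] ∩ [|A−(7, 18)|²=169]]
2. A_y = 13  [[BA ⟂ BC ⇒ 15/2x+18y-753/2=0] ∩ [|A−(7, 18)|²=169]]
   so A = (19, 13)

A = (19, 13)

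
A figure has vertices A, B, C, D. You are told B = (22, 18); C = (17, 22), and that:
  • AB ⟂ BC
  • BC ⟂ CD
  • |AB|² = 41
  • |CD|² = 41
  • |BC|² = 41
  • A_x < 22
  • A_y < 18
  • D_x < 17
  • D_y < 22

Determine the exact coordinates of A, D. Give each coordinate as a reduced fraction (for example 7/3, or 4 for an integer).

1. A_x = 18  [[AB ⟂ BC ⇒ 5x-4y-38=0] ∩ [|A−(22, 18)|²=41]]
2. A_y = 13  [[AB ⟂ BC ⇒ 5x-4y-38=0] ∩ [|A−(22, 18)|²=41]]
   so A = (18, 13)
3. D_x = 13  [[BC ⟂ CD ⇒ -5x+4y-3=0] ∩ [|D−(17, 22)|²=41]]
4. D_y = 17  [[BC ⟂ CD ⇒ -5x+4y-3=0] ∩ [|D−(17, 22)|²=41]]
   so D = (13, 17)

A = (18, 13)
D = (13, 17)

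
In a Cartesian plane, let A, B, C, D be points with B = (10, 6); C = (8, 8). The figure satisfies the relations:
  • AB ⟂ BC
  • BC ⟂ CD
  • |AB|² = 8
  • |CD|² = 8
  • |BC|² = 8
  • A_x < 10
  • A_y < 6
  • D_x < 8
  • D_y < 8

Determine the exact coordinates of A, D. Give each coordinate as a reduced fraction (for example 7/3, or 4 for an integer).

1. A_x = 8  [[AB ⟂ BC ⇒ 2x-2y-8=0] ∩ [|A−(10, 6)|²=8]]
2. A_y = 4  [[AB ⟂ BC ⇒ 2x-2y-8=0] ∩ [|A−(10, 6)|²=8]]
   so A = (8, 4)
3. D_x = 6  [[BC ⟂ CD ⇒ -2x+2y=0] ∩ [|D−(8, 8)|²=8]]
4. D_y = 6  [[BC ⟂ CD ⇒ -2x+2y=0] ∩ [|D−(8, 8)|²=8]]
   so D = (6, 6)

A = (8, 4)
D = (6, 6)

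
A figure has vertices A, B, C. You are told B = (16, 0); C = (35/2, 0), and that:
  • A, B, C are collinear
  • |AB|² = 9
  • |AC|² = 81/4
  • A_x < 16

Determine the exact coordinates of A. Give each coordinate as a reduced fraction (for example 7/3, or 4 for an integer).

A = (13, 0)

1. A_x = 13  [[A, B, C are collinear ⇒ 3/2y=0] ∩ [|A−(16, 0)|²=9]]
2. A_y = 0  [[A, B, C are collinear ⇒ 3/2y=0] ∩ [|A−(16, 0)|²=9]]
   so A = (13, 0)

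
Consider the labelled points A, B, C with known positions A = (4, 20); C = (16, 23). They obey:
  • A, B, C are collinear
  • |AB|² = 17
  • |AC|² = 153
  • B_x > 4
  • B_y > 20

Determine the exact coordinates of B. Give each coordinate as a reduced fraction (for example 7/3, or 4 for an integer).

B = (8, 21)

1. B_x = 8  [[A, B, C are collinear ⇒ 3x-12y+228=0] ∩ [|B−(4, 20)|²=17]]
2. B_y = 21  [[A, B, C are collinear ⇒ 3x-12y+228=0] ∩ [|B−(4, 20)|²=17]]
   so B = (8, 21)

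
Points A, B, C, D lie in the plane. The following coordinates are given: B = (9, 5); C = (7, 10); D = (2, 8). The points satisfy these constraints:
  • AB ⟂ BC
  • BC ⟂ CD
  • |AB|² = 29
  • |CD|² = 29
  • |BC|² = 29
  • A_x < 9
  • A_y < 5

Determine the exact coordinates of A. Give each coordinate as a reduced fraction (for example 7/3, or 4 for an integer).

1. A_x = 4  [[AB ⟂ BC ⇒ 2x-5y+7=0] ∩ [|A−(9, 5)|²=29]]
2. A_y = 3  [[AB ⟂ BC ⇒ 2x-5y+7=0] ∩ [|A−(9, 5)|²=29]]
   so A = (4, 3)

A = (4, 3)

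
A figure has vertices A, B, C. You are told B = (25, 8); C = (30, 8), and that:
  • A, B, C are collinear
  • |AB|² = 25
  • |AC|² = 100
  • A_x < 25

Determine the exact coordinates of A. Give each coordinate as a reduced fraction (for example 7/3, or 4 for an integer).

A = (20, 8)

1. A_x = 20  [[A, B, C are collinear ⇒ 5y-40=0] ∩ [|A−(25, 8)|²=25]]
2. A_y = 8  [[A, B, C are collinear ⇒ 5y-40=0] ∩ [|A−(25, 8)|²=25]]
   so A = (20, 8)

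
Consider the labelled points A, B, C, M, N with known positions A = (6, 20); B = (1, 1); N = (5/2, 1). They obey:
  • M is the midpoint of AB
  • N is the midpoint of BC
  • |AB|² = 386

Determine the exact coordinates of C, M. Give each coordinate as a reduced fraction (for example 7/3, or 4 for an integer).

C = (4, 1)
M = (7/2, 21/2)

1. M_x = 7/2  [2·M = A+B = (6, 20)+(1, 1)]
2. M_y = 21/2  [2·M = A+B = (6, 20)+(1, 1)]
   so M = (7/2, 21/2)
3. C_x = 4  [C = 2·N−B = 2·(5/2, 1)−(1, 1)]
4. C_y = 1  [C = 2·N−B = 2·(5/2, 1)−(1, 1)]
   so C = (4, 1)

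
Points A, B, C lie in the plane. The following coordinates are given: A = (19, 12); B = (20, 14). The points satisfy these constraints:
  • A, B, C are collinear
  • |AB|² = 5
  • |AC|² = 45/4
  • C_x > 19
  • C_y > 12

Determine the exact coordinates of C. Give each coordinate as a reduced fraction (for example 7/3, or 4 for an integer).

C = (41/2, 15)

1. C_x = 41/2  [[A, B, C are collinear ⇒ -2x+1y+26=0] ∩ [|C−(19, 12)|²=45/4]]
2. C_y = 15  [[A, B, C are collinear ⇒ -2x+1y+26=0] ∩ [|C−(19, 12)|²=45/4]]
   so C = (41/2, 15)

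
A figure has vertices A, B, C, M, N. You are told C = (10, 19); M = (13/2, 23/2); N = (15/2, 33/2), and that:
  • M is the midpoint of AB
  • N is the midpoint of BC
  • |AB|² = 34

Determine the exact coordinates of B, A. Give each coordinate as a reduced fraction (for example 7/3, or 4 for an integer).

B = (5, 14)
A = (8, 9)

1. B_x = 5  [B = 2·N−C = 2·(15/2, 33/2)−(10, 19)]
2. B_y = 14  [B = 2·N−C = 2·(15/2, 33/2)−(10, 19)]
   so B = (5, 14)
3. A_x = 8  [A = 2·M−B = 2·(13/2, 23/2)−(5, 14)]
4. A_y = 9  [A = 2·M−B = 2·(13/2, 23/2)−(5, 14)]
   so A = (8, 9)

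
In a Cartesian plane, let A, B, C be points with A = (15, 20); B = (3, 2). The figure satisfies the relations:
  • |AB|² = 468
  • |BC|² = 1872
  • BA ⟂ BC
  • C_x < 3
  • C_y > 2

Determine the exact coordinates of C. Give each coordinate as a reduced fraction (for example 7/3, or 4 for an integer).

C = (-33, 26)

1. C_x = -33  [[BA ⟂ BC ⇒ 12x+18y-72=0] ∩ [|C−(3, 2)|²=1872]]
2. C_y = 26  [[BA ⟂ BC ⇒ 12x+18y-72=0] ∩ [|C−(3, 2)|²=1872]]
   so C = (-33, 26)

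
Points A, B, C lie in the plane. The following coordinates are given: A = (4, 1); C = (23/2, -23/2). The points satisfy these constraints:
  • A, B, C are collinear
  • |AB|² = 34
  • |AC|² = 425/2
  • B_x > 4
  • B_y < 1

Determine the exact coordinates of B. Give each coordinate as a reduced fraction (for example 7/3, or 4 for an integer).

B = (7, -4)

1. B_x = 7  [[A, B, C are collinear ⇒ -25/2x-15/2y+115/2=0] ∩ [|B−(4, 1)|²=34]]
2. B_y = -4  [[A, B, C are collinear ⇒ -25/2x-15/2y+115/2=0] ∩ [|B−(4, 1)|²=34]]
   so B = (7, -4)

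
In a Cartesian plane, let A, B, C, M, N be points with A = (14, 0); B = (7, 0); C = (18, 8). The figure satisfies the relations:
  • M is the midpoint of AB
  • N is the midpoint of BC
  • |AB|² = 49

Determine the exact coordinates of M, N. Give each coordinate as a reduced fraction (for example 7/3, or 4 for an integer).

1. M_x = 21/2  [2·M = A+B = (14, 0)+(7, 0)]
2. M_y = 0  [2·M = A+B = (14, 0)+(7, 0)]
   so M = (21/2, 0)
3. N_x = 25/2  [2·N = B+C = (7, 0)+(18, 8)]
4. N_y = 4  [2·N = B+C = (7, 0)+(18, 8)]
   so N = (25/2, 4)

M = (21/2, 0)
N = (25/2, 4)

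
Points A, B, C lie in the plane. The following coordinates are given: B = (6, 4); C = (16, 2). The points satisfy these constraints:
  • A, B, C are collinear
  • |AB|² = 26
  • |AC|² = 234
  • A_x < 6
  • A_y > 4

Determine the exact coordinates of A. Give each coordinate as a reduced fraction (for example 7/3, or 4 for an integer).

A = (1, 5)

1. A_x = 1  [[A, B, C are collinear ⇒ 2x+10y-52=0] ∩ [|A−(6, 4)|²=26]]
2. A_y = 5  [[A, B, C are collinear ⇒ 2x+10y-52=0] ∩ [|A−(6, 4)|²=26]]
   so A = (1, 5)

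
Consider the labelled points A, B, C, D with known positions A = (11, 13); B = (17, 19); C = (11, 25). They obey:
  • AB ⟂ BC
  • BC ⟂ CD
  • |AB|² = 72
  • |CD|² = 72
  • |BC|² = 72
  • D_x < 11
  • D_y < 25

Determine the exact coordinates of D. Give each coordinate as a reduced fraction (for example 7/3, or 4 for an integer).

D = (5, 19)

1. D_x = 5  [[BC ⟂ CD ⇒ -6x+6y-84=0] ∩ [|D−(11, 25)|²=72]]
2. D_y = 19  [[BC ⟂ CD ⇒ -6x+6y-84=0] ∩ [|D−(11, 25)|²=72]]
   so D = (5, 19)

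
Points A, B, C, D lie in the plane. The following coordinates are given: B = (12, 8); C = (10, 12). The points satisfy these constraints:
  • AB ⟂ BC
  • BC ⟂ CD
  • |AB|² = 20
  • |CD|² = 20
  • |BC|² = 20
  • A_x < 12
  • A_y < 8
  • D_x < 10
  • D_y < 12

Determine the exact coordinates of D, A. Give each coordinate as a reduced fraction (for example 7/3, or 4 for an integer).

1. D_x = 6  [[BC ⟂ CD ⇒ -2x+4y-28=0] ∩ [|D−(10, 12)|²=20]]
2. D_y = 10  [[BC ⟂ CD ⇒ -2x+4y-28=0] ∩ [|D−(10, 12)|²=20]]
   so D = (6, 10)
3. A_x = 8  [[AB ⟂ BC ⇒ 2x-4y+8=0] ∩ [|A−(12, 8)|²=20]]
4. A_y = 6  [[AB ⟂ BC ⇒ 2x-4y+8=0] ∩ [|A−(12, 8)|²=20]]
   so A = (8, 6)

D = (6, 10)
A = (8, 6)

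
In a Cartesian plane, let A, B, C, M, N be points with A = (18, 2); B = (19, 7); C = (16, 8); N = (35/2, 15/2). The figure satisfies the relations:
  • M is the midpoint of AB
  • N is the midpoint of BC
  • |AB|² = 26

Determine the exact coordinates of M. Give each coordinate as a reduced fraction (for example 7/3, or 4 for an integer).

M = (37/2, 9/2)

1. M_x = 37/2  [2·M = A+B = (18, 2)+(19, 7)]
2. M_y = 9/2  [2·M = A+B = (18, 2)+(19, 7)]
   so M = (37/2, 9/2)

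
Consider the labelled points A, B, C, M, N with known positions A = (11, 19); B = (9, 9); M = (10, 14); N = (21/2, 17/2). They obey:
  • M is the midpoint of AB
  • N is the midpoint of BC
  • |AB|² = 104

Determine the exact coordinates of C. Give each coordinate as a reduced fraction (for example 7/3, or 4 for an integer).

1. C_x = 12  [C = 2·N−B = 2·(21/2, 17/2)−(9, 9)]
2. C_y = 8  [C = 2·N−B = 2·(21/2, 17/2)−(9, 9)]
   so C = (12, 8)

C = (12, 8)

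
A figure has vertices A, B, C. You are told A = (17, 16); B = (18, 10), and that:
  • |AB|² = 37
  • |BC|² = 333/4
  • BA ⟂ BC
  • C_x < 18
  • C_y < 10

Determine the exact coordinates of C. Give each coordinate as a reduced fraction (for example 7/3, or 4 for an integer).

C = (9, 17/2)

1. C_x = 9  [[BA ⟂ BC ⇒ -1x+6y-42=0] ∩ [|C−(18, 10)|²=333/4]]
2. C_y = 17/2  [[BA ⟂ BC ⇒ -1x+6y-42=0] ∩ [|C−(18, 10)|²=333/4]]
   so C = (9, 17/2)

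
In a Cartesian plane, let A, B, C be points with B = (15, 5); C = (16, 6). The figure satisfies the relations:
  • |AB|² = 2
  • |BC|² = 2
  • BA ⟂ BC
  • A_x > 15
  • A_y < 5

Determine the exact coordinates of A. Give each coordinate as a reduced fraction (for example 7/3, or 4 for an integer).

1. A_x = 16  [[BA ⟂ BC ⇒ 1x+1y-20=0] ∩ [|A−(15, 5)|²=2]]
2. A_y = 4  [[BA ⟂ BC ⇒ 1x+1y-20=0] ∩ [|A−(15, 5)|²=2]]
   so A = (16, 4)

A = (16, 4)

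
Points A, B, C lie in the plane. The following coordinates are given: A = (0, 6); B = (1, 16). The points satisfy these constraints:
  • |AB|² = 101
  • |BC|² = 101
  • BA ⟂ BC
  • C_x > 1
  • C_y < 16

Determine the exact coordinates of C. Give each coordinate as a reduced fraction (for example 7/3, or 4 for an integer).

C = (11, 15)

1. C_x = 11  [[BA ⟂ BC ⇒ -1x-10y+161=0] ∩ [|C−(1, 16)|²=101]]
2. C_y = 15  [[BA ⟂ BC ⇒ -1x-10y+161=0] ∩ [|C−(1, 16)|²=101]]
   so C = (11, 15)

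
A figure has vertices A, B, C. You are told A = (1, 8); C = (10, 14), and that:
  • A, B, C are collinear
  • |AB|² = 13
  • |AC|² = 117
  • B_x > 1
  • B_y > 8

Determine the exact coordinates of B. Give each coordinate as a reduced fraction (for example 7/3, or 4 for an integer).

B = (4, 10)

1. B_x = 4  [[A, B, C are collinear ⇒ 6x-9y+66=0] ∩ [|B−(1, 8)|²=13]]
2. B_y = 10  [[A, B, C are collinear ⇒ 6x-9y+66=0] ∩ [|B−(1, 8)|²=13]]
   so B = (4, 10)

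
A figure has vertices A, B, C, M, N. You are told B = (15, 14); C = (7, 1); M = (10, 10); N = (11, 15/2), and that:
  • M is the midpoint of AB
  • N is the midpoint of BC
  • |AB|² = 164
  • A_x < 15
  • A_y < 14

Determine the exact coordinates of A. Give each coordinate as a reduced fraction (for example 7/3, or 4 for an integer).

A = (5, 6)

1. A_x = 5  [A = 2·M−B = 2·(10, 10)−(15, 14)]
2. A_y = 6  [A = 2·M−B = 2·(10, 10)−(15, 14)]
   so A = (5, 6)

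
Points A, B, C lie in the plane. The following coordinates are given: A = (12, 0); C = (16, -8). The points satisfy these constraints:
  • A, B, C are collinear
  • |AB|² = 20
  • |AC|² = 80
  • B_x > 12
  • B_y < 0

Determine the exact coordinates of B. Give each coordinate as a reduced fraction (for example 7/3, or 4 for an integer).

1. B_x = 14  [[A, B, C are collinear ⇒ -8x-4y+96=0] ∩ [|B−(12, 0)|²=20]]
2. B_y = -4  [[A, B, C are collinear ⇒ -8x-4y+96=0] ∩ [|B−(12, 0)|²=20]]
   so B = (14, -4)

B = (14, -4)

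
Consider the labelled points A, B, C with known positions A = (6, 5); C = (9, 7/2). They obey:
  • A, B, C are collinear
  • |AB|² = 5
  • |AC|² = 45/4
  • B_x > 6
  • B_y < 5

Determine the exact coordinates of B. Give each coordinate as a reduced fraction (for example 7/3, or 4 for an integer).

B = (8, 4)

1. B_x = 8  [[A, B, C are collinear ⇒ -3/2x-3y+24=0] ∩ [|B−(6, 5)|²=5]]
2. B_y = 4  [[A, B, C are collinear ⇒ -3/2x-3y+24=0] ∩ [|B−(6, 5)|²=5]]
   so B = (8, 4)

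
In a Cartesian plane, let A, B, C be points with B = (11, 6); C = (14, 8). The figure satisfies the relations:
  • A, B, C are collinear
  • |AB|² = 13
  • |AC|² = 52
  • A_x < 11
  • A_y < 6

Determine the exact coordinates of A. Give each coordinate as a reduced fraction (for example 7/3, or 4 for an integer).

A = (8, 4)

1. A_x = 8  [[A, B, C are collinear ⇒ -2x+3y+4=0] ∩ [|A−(11, 6)|²=13]]
2. A_y = 4  [[A, B, C are collinear ⇒ -2x+3y+4=0] ∩ [|A−(11, 6)|²=13]]
   so A = (8, 4)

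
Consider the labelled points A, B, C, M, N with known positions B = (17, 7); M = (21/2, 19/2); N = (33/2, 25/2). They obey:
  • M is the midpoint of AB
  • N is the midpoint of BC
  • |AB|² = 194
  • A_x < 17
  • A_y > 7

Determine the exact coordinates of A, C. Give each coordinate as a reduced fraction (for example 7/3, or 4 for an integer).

A = (4, 12)
C = (16, 18)

1. A_x = 4  [A = 2·M−B = 2·(21/2, 19/2)−(17, 7)]
2. A_y = 12  [A = 2·M−B = 2·(21/2, 19/2)−(17, 7)]
   so A = (4, 12)
3. C_x = 16  [C = 2·N−B = 2·(33/2, 25/2)−(17, 7)]
4. C_y = 18  [C = 2·N−B = 2·(33/2, 25/2)−(17, 7)]
   so C = (16, 18)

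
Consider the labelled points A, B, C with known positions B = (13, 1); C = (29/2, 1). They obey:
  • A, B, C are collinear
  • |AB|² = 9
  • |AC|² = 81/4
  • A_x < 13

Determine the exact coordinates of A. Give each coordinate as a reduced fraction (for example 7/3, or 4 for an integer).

A = (10, 1)

1. A_x = 10  [[A, B, C are collinear ⇒ 3/2y-3/2=0] ∩ [|A−(13, 1)|²=9]]
2. A_y = 1  [[A, B, C are collinear ⇒ 3/2y-3/2=0] ∩ [|A−(13, 1)|²=9]]
   so A = (10, 1)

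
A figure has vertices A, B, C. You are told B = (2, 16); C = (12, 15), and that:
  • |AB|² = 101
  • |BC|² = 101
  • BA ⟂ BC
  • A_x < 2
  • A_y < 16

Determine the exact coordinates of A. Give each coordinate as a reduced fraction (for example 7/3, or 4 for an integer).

A = (1, 6)

1. A_x = 1  [[BA ⟂ BC ⇒ 10x-1y-4=0] ∩ [|A−(2, 16)|²=101]]
2. A_y = 6  [[BA ⟂ BC ⇒ 10x-1y-4=0] ∩ [|A−(2, 16)|²=101]]
   so A = (1, 6)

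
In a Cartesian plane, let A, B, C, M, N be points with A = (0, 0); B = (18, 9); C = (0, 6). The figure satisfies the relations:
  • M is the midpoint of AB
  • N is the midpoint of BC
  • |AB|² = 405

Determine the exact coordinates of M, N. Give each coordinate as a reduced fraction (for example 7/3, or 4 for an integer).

1. M_x = 9  [2·M = A+B = (0, 0)+(18, 9)]
2. M_y = 9/2  [2·M = A+B = (0, 0)+(18, 9)]
   so M = (9, 9/2)
3. N_x = 9  [2·N = B+C = (18, 9)+(0, 6)]
4. N_y = 15/2  [2·N = B+C = (18, 9)+(0, 6)]
   so N = (9, 15/2)

M = (9, 9/2)
N = (9, 15/2)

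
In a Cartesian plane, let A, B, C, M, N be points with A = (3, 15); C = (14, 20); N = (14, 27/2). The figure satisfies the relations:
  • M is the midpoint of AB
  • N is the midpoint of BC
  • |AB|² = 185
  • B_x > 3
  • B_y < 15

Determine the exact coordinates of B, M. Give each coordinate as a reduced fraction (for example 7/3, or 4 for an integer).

B = (14, 7)
M = (17/2, 11)

1. B_x = 14  [B = 2·N−C = 2·(14, 27/2)−(14, 20)]
2. B_y = 7  [B = 2·N−C = 2·(14, 27/2)−(14, 20)]
   so B = (14, 7)
3. M_x = 17/2  [2·M = A+B = (3, 15)+(14, 7)]
4. M_y = 11  [2·M = A+B = (3, 15)+(14, 7)]
   so M = (17/2, 11)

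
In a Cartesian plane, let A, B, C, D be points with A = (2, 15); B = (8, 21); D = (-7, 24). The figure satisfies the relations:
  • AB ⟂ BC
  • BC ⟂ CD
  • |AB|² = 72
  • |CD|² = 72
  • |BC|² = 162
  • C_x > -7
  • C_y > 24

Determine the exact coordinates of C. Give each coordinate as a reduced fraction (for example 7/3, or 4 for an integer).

1. C_x = -1  [[AB ⟂ BC ⇒ 6x+6y-174=0] ∩ [|C−(-7, 24)|²=72]]
2. C_y = 30  [[AB ⟂ BC ⇒ 6x+6y-174=0] ∩ [|C−(-7, 24)|²=72]]
   so C = (-1, 30)

C = (-1, 30)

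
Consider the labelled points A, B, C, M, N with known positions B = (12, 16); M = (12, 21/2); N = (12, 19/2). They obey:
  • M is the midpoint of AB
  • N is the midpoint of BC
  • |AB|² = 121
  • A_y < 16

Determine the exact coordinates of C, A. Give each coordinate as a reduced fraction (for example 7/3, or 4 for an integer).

1. A_x = 12  [A = 2·M−B = 2·(12, 21/2)−(12, 16)]
2. A_y = 5  [A = 2·M−B = 2·(12, 21/2)−(12, 16)]
   so A = (12, 5)
3. C_x = 12  [C = 2·N−B = 2·(12, 19/2)−(12, 16)]
4. C_y = 3  [C = 2·N−B = 2·(12, 19/2)−(12, 16)]
   so C = (12, 3)

C = (12, 3)
A = (12, 5)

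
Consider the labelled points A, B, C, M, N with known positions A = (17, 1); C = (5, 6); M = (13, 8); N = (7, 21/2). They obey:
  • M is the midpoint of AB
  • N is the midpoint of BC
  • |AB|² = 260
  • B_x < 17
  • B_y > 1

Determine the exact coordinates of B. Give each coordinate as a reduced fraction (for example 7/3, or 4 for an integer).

1. B_x = 9  [B = 2·M−A = 2·(13, 8)−(17, 1)]
2. B_y = 15  [B = 2·M−A = 2·(13, 8)−(17, 1)]
   so B = (9, 15)

B = (9, 15)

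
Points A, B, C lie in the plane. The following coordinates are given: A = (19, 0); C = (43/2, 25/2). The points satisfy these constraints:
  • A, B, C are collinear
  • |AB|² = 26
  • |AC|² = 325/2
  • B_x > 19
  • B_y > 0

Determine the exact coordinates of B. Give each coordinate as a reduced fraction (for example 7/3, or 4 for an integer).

1. B_x = 20  [[A, B, C are collinear ⇒ 25/2x-5/2y-475/2=0] ∩ [|B−(19, 0)|²=26]]
2. B_y = 5  [[A, B, C are collinear ⇒ 25/2x-5/2y-475/2=0] ∩ [|B−(19, 0)|²=26]]
   so B = (20, 5)

B = (20, 5)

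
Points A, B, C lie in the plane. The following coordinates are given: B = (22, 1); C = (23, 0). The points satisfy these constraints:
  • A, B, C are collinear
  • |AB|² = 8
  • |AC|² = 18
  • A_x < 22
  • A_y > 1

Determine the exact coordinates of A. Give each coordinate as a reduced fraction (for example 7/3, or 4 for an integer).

A = (20, 3)

1. A_x = 20  [[A, B, C are collinear ⇒ 1x+1y-23=0] ∩ [|A−(22, 1)|²=8]]
2. A_y = 3  [[A, B, C are collinear ⇒ 1x+1y-23=0] ∩ [|A−(22, 1)|²=8]]
   so A = (20, 3)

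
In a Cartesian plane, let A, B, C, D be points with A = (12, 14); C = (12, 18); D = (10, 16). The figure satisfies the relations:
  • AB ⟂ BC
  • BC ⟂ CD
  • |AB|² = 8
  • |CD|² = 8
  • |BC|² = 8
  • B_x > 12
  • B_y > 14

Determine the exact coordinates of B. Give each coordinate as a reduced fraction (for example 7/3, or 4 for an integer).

1. B_x = 14  [[BC ⟂ CD ⇒ 2x+2y-60=0] ∩ [|B−(12, 14)|²=8]]
2. B_y = 16  [[BC ⟂ CD ⇒ 2x+2y-60=0] ∩ [|B−(12, 14)|²=8]]
   so B = (14, 16)

B = (14, 16)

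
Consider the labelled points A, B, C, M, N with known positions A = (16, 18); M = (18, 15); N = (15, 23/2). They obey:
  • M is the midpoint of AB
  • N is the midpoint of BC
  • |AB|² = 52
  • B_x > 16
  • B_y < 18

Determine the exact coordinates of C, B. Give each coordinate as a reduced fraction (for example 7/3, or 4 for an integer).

1. B_x = 20  [B = 2·M−A = 2·(18, 15)−(16, 18)]
2. B_y = 12  [B = 2·M−A = 2·(18, 15)−(16, 18)]
   so B = (20, 12)
3. C_x = 10  [C = 2·N−B = 2·(15, 23/2)−(20, 12)]
4. C_y = 11  [C = 2·N−B = 2·(15, 23/2)−(20, 12)]
   so C = (10, 11)

C = (10, 11)
B = (20, 12)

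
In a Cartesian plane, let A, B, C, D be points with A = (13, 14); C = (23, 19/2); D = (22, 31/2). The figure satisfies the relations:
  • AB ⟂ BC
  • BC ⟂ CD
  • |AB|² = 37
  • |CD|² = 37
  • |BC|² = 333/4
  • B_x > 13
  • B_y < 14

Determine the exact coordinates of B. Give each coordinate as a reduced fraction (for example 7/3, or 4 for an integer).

1. B_x = 14  [[BC ⟂ CD ⇒ 1x-6y+34=0] ∩ [|B−(13, 14)|²=37]]
2. B_y = 8  [[BC ⟂ CD ⇒ 1x-6y+34=0] ∩ [|B−(13, 14)|²=37]]
   so B = (14, 8)

B = (14, 8)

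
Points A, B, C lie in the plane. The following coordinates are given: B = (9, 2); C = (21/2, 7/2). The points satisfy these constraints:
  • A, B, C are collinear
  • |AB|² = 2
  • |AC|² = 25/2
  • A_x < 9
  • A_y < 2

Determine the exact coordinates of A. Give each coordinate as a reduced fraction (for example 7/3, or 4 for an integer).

A = (8, 1)

1. A_x = 8  [[A, B, C are collinear ⇒ -3/2x+3/2y+21/2=0] ∩ [|A−(9, 2)|²=2]]
2. A_y = 1  [[A, B, C are collinear ⇒ -3/2x+3/2y+21/2=0] ∩ [|A−(9, 2)|²=2]]
   so A = (8, 1)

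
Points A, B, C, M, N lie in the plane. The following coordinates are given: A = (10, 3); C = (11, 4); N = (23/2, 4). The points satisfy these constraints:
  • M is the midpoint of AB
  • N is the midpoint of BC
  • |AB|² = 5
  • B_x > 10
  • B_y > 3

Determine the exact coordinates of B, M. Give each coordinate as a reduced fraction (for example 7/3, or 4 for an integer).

B = (12, 4)
M = (11, 7/2)

1. B_x = 12  [B = 2·N−C = 2·(23/2, 4)−(11, 4)]
2. B_y = 4  [B = 2·N−C = 2·(23/2, 4)−(11, 4)]
   so B = (12, 4)
3. M_x = 11  [2·M = A+B = (10, 3)+(12, 4)]
4. M_y = 7/2  [2·M = A+B = (10, 3)+(12, 4)]
   so M = (11, 7/2)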